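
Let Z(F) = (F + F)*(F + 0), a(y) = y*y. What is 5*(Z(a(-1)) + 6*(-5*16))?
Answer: -2390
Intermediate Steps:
a(y) = y²
Z(F) = 2*F² (Z(F) = (2*F)*F = 2*F²)
5*(Z(a(-1)) + 6*(-5*16)) = 5*(2*((-1)²)² + 6*(-5*16)) = 5*(2*1² + 6*(-80)) = 5*(2*1 - 480) = 5*(2 - 480) = 5*(-478) = -2390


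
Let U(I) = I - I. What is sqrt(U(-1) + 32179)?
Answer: sqrt(32179) ≈ 179.39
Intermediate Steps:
U(I) = 0
sqrt(U(-1) + 32179) = sqrt(0 + 32179) = sqrt(32179)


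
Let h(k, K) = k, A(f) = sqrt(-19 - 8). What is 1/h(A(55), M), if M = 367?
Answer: -I*sqrt(3)/9 ≈ -0.19245*I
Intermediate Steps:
A(f) = 3*I*sqrt(3) (A(f) = sqrt(-27) = 3*I*sqrt(3))
1/h(A(55), M) = 1/(3*I*sqrt(3)) = -I*sqrt(3)/9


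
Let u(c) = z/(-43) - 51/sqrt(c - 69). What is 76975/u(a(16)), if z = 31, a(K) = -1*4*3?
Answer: -184693815/108602 - 1451733105*I/108602 ≈ -1700.6 - 13367.0*I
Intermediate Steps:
a(K) = -12 (a(K) = -4*3 = -12)
u(c) = -31/43 - 51/sqrt(-69 + c) (u(c) = 31/(-43) - 51/sqrt(c - 69) = 31*(-1/43) - 51/sqrt(-69 + c) = -31/43 - 51/sqrt(-69 + c))
76975/u(a(16)) = 76975/(-31/43 - 51/sqrt(-69 - 12)) = 76975/(-31/43 - (-17)*I/3) = 76975/(-31/43 + 17*I/3) = 76975*(16641*(-31/43 - 17*I/3)/543010) = 256188195*(-31/43 - 17*I/3)/108602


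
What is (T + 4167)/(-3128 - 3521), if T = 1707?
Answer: -5874/6649 ≈ -0.88344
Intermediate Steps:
(T + 4167)/(-3128 - 3521) = (1707 + 4167)/(-3128 - 3521) = 5874/(-6649) = 5874*(-1/6649) = -5874/6649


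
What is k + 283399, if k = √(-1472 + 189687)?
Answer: 283399 + √188215 ≈ 2.8383e+5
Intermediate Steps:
k = √188215 ≈ 433.84
k + 283399 = √188215 + 283399 = 283399 + √188215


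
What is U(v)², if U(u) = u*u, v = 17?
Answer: 83521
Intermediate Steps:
U(u) = u²
U(v)² = (17²)² = 289² = 83521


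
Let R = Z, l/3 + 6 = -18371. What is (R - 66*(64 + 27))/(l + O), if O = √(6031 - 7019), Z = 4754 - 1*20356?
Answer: 1191270648/3039428149 + 43216*I*√247/3039428149 ≈ 0.39194 + 0.00022346*I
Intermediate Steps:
Z = -15602 (Z = 4754 - 20356 = -15602)
l = -55131 (l = -18 + 3*(-18371) = -18 - 55113 = -55131)
O = 2*I*√247 (O = √(-988) = 2*I*√247 ≈ 31.432*I)
R = -15602
(R - 66*(64 + 27))/(l + O) = (-15602 - 66*(64 + 27))/(-55131 + 2*I*√247) = (-15602 - 66*91)/(-55131 + 2*I*√247) = (-15602 - 6006)/(-55131 + 2*I*√247) = -21608/(-55131 + 2*I*√247)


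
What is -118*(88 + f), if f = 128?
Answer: -25488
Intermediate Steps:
-118*(88 + f) = -118*(88 + 128) = -118*216 = -25488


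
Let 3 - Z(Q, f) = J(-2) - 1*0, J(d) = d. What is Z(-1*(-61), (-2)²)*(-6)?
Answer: -30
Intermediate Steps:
Z(Q, f) = 5 (Z(Q, f) = 3 - (-2 - 1*0) = 3 - (-2 + 0) = 3 - 1*(-2) = 3 + 2 = 5)
Z(-1*(-61), (-2)²)*(-6) = 5*(-6) = -30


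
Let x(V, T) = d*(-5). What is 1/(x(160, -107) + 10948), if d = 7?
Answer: 1/10913 ≈ 9.1634e-5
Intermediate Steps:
x(V, T) = -35 (x(V, T) = 7*(-5) = -35)
1/(x(160, -107) + 10948) = 1/(-35 + 10948) = 1/10913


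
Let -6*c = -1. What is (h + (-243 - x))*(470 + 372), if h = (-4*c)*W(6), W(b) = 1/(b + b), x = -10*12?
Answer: -932515/9 ≈ -1.0361e+5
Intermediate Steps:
c = ⅙ (c = -⅙*(-1) = ⅙ ≈ 0.16667)
x = -120
W(b) = 1/(2*b)
h = -1/18 (h = (-4*⅙)*((½)/6) = -1/(3*6) = -⅔*1/12 = -1/18 ≈ -0.055556)
(h + (-243 - x))*(470 + 372) = (-1/18 + (-243 - 1*(-120)))*(470 + 372) = (-1/18 + (-243 + 120))*842 = (-1/18 - 123)*842 = -2215/18*842 = -932515/9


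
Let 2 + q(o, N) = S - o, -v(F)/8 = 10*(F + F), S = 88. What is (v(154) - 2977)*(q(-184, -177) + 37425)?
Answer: -1041022815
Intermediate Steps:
v(F) = -160*F (v(F) = -80*(F + F) = -80*2*F = -160*F)
q(o, N) = 86 - o (q(o, N) = -2 + (88 - o) = 86 - o)
(v(154) - 2977)*(q(-184, -177) + 37425) = (-160*154 - 2977)*((86 - 1*(-184)) + 37425) = (-24640 - 2977)*((86 + 184) + 37425) = -27617*(270 + 37425) = -27617*37695 = -1041022815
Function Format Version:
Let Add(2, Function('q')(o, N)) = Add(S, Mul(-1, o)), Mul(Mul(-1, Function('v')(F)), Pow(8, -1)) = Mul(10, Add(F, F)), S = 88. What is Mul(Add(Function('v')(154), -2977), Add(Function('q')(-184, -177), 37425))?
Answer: -1041022815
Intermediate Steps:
Function('v')(F) = Mul(-160, F) (Function('v')(F) = Mul(-8, Mul(10, Add(F, F))) = Mul(-8, Mul(10, Mul(2, F))) = Mul(-8, Mul(20, F)) = Mul(-160, F))
Function('q')(o, N) = Add(86, Mul(-1, o)) (Function('q')(o, N) = Add(-2, Add(88, Mul(-1, o))) = Add(86, Mul(-1, o)))
Mul(Add(Function('v')(154), -2977), Add(Function('q')(-184, -177), 37425)) = Mul(Add(Mul(-160, 154), -2977), Add(Add(86, Mul(-1, -184)), 37425)) = Mul(Add(-24640, -2977), Add(Add(86, 184), 37425)) = Mul(-27617, Add(270, 37425)) = Mul(-27617, 37695) = -1041022815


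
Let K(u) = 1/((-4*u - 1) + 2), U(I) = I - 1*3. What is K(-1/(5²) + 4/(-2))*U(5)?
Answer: 50/229 ≈ 0.21834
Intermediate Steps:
U(I) = -3 + I (U(I) = I - 3 = -3 + I)
K(u) = 1/(1 - 4*u) (K(u) = 1/((-1 - 4*u) + 2) = 1/(1 - 4*u))
K(-1/(5²) + 4/(-2))*U(5) = (-1/(-1 + 4*(-1/(5²) + 4/(-2))))*(-3 + 5) = -1/(-1 + 4*(-1/25 + 4*(-½)))*2 = -1/(-1 + 4*(-1*1/25 - 2))*2 = -1/(-1 + 4*(-1/25 - 2))*2 = -1/(-1 + 4*(-51/25))*2 = -1/(-1 - 204/25)*2 = -1/(-229/25)*2 = -1*(-25/229)*2 = (25/229)*2 = 50/229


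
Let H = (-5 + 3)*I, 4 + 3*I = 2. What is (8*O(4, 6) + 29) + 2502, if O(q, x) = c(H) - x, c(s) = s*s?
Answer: 22475/9 ≈ 2497.2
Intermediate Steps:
I = -2/3 (I = -4/3 + (1/3)*2 = -4/3 + 2/3 = -2/3 ≈ -0.66667)
H = 4/3 (H = (-5 + 3)*(-2/3) = -2*(-2/3) = 4/3 ≈ 1.3333)
c(s) = s**2
O(q, x) = 16/9 - x (O(q, x) = (4/3)**2 - x = 16/9 - x)
(8*O(4, 6) + 29) + 2502 = (8*(16/9 - 1*6) + 29) + 2502 = (8*(16/9 - 6) + 29) + 2502 = (8*(-38/9) + 29) + 2502 = (-304/9 + 29) + 2502 = -43/9 + 2502 = 22475/9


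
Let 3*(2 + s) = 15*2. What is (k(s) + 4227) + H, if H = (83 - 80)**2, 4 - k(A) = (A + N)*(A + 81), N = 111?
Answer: -6351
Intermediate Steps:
s = 8 (s = -2 + (15*2)/3 = -2 + (1/3)*30 = -2 + 10 = 8)
k(A) = 4 - (81 + A)*(111 + A) (k(A) = 4 - (A + 111)*(A + 81) = 4 - (111 + A)*(81 + A) = 4 - (81 + A)*(111 + A))
H = 9 (H = 3**2 = 9)
(k(s) + 4227) + H = ((-8987 - 1*8**2 - 192*8) + 4227) + 9 = ((-8987 - 1*64 - 1536) + 4227) + 9 = ((-8987 - 64 - 1536) + 4227) + 9 = (-10587 + 4227) + 9 = -6360 + 9 = -6351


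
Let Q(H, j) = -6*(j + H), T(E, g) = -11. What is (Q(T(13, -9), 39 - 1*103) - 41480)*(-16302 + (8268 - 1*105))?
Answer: 333943170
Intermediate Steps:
Q(H, j) = -6*H - 6*j (Q(H, j) = -6*(H + j) = -6*H - 6*j)
(Q(T(13, -9), 39 - 1*103) - 41480)*(-16302 + (8268 - 1*105)) = ((-6*(-11) - 6*(39 - 1*103)) - 41480)*(-16302 + (8268 - 1*105)) = ((66 - 6*(39 - 103)) - 41480)*(-16302 + (8268 - 105)) = ((66 - 6*(-64)) - 41480)*(-16302 + 8163) = ((66 + 384) - 41480)*(-8139) = (450 - 41480)*(-8139) = -41030*(-8139) = 333943170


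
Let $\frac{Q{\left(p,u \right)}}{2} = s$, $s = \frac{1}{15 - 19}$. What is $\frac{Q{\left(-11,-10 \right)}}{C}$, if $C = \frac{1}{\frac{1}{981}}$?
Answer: $- \frac{1}{1962} \approx -0.00050968$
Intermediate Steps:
$s = - \frac{1}{4}$ ($s = \frac{1}{-4} = - \frac{1}{4} \approx -0.25$)
$C = 981$ ($C = \frac{1}{\frac{1}{981}} = 981$)
$Q{\left(p,u \right)} = - \frac{1}{2}$ ($Q{\left(p,u \right)} = 2 \left(- \frac{1}{4}\right) = - \frac{1}{2}$)
$\frac{Q{\left(-11,-10 \right)}}{C} = - \frac{1}{2 \cdot 981} = \left(- \frac{1}{2}\right) \frac{1}{981} = - \frac{1}{1962}$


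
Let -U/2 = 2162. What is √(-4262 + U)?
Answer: 9*I*√106 ≈ 92.661*I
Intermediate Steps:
U = -4324 (U = -2*2162 = -4324)
√(-4262 + U) = √(-4262 - 4324) = √(-8586) = 9*I*√106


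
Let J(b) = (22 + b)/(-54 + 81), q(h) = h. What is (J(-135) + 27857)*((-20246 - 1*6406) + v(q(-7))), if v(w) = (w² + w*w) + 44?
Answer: -19936209260/27 ≈ -7.3838e+8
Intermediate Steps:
v(w) = 44 + 2*w² (v(w) = (w² + w²) + 44 = 2*w² + 44 = 44 + 2*w²)
J(b) = 22/27 + b/27 (J(b) = (22 + b)/27 = (22 + b)*(1/27) = 22/27 + b/27)
(J(-135) + 27857)*((-20246 - 1*6406) + v(q(-7))) = ((22/27 + (1/27)*(-135)) + 27857)*((-20246 - 1*6406) + (44 + 2*(-7)²)) = ((22/27 - 5) + 27857)*((-20246 - 6406) + (44 + 2*49)) = (-113/27 + 27857)*(-26652 + (44 + 98)) = 752026*(-26652 + 142)/27 = (752026/27)*(-26510) = -19936209260/27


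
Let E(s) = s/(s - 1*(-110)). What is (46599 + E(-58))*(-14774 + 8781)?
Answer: -558522245/2 ≈ -2.7926e+8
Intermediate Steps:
E(s) = s/(110 + s) (E(s) = s/(s + 110) = s/(110 + s))
(46599 + E(-58))*(-14774 + 8781) = (46599 - 58/(110 - 58))*(-14774 + 8781) = (46599 - 58/52)*(-5993) = (46599 - 58*1/52)*(-5993) = (46599 - 29/26)*(-5993) = (1211545/26)*(-5993) = -558522245/2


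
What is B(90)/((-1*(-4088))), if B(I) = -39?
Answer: -39/4088 ≈ -0.0095401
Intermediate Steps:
B(90)/((-1*(-4088))) = -39/((-1*(-4088))) = -39/4088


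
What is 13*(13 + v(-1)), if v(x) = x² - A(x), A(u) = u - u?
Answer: 182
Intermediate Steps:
A(u) = 0
v(x) = x² (v(x) = x² - 1*0 = x² + 0 = x²)
13*(13 + v(-1)) = 13*(13 + (-1)²) = 13*(13 + 1) = 13*14 = 182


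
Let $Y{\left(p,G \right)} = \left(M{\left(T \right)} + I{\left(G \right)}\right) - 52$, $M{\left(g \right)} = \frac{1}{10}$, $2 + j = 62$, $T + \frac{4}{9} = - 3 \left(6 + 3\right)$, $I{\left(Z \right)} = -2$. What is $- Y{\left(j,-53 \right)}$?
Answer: $\frac{539}{10} \approx 53.9$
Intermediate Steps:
$T = - \frac{247}{9}$ ($T = - \frac{4}{9} - 3 \left(6 + 3\right) = - \frac{4}{9} - 27 = - \frac{247}{9} \approx -27.444$)
$j = 60$ ($j = -2 + 62 = 60$)
$M{\left(g \right)} = \frac{1}{10}$
$Y{\left(p,G \right)} = - \frac{539}{10}$ ($Y{\left(p,G \right)} = \left(\frac{1}{10} - 2\right) - 52 = - \frac{19}{10} - 52 = - \frac{539}{10}$)
$- Y{\left(j,-53 \right)} = \left(-1\right) \left(- \frac{539}{10}\right) = \frac{539}{10}$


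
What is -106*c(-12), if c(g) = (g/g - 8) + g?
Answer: 2014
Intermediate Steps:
c(g) = -7 + g (c(g) = (1 - 8) + g = -7 + g)
-106*c(-12) = -106*(-7 - 12) = -106*(-19) = 2014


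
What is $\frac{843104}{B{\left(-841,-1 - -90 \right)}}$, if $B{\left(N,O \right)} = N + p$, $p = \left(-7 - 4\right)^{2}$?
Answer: $- \frac{52694}{45} \approx -1171.0$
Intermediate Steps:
$p = 121$ ($p = \left(-11\right)^{2} = 121$)
$B{\left(N,O \right)} = 121 + N$ ($B{\left(N,O \right)} = N + 121 = 121 + N$)
$\frac{843104}{B{\left(-841,-1 - -90 \right)}} = \frac{843104}{121 - 841} = \frac{843104}{-720} = 843104 \left(- \frac{1}{720}\right) = - \frac{52694}{45}$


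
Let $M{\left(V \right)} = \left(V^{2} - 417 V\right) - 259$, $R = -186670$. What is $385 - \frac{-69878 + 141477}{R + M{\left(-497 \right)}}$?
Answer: $\frac{4471742}{11623} \approx 384.73$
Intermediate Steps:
$M{\left(V \right)} = -259 + V^{2} - 417 V$
$385 - \frac{-69878 + 141477}{R + M{\left(-497 \right)}} = 385 - \frac{-69878 + 141477}{-186670 - \left(-206990 - 247009\right)} = 385 - \frac{71599}{-186670 + \left(-259 + 247009 + 207249\right)} = 385 - \frac{71599}{-186670 + 453999} = 385 - \frac{71599}{267329} = 385 - 71599 \cdot \frac{1}{267329} = 385 - \frac{3113}{11623} = \frac{4471742}{11623}$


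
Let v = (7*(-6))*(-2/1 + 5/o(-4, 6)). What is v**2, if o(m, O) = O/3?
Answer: 441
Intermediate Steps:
o(m, O) = O/3 (o(m, O) = O*(1/3) = O/3)
v = -21 (v = (7*(-6))*(-2/1 + 5/(((1/3)*6))) = -42*(-2*1 + 5/2) = -42*(-2 + 5*(1/2)) = -42*(-2 + 5/2) = -42*1/2 = -21)
v**2 = (-21)**2 = 441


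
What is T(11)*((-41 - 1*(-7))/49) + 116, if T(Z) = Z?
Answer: 5310/49 ≈ 108.37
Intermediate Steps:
T(11)*((-41 - 1*(-7))/49) + 116 = 11*((-41 - 1*(-7))/49) + 116 = 11*((-41 + 7)*(1/49)) + 116 = 11*(-34*1/49) + 116 = 11*(-34/49) + 116 = -374/49 + 116 = 5310/49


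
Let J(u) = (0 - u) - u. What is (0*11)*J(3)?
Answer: 0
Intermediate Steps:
J(u) = -2*u (J(u) = -u - u = -2*u)
(0*11)*J(3) = (0*11)*(-2*3) = 0*(-6) = 0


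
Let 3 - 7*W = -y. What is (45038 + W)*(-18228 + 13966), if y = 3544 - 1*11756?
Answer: -1308676934/7 ≈ -1.8695e+8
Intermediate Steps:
y = -8212 (y = 3544 - 11756 = -8212)
W = -8209/7 (W = 3/7 - (-1)*(-8212)/7 = 3/7 - ⅐*8212 = 3/7 - 8212/7 = -8209/7 ≈ -1172.7)
(45038 + W)*(-18228 + 13966) = (45038 - 8209/7)*(-18228 + 13966) = (307057/7)*(-4262) = -1308676934/7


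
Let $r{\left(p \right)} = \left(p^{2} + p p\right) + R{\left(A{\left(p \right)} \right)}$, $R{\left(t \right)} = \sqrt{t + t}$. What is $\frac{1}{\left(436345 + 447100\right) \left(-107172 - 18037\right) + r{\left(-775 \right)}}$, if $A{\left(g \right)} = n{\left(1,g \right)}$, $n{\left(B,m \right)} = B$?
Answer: $- \frac{110614063755}{12235471100395204700023} - \frac{\sqrt{2}}{12235471100395204700023} \approx -9.0404 \cdot 10^{-12}$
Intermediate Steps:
$A{\left(g \right)} = 1$
$R{\left(t \right)} = \sqrt{2} \sqrt{t}$ ($R{\left(t \right)} = \sqrt{2 t} = \sqrt{2} \sqrt{t}$)
$r{\left(p \right)} = \sqrt{2} + 2 p^{2}$ ($r{\left(p \right)} = \left(p^{2} + p p\right) + \sqrt{2} \sqrt{1} = \left(p^{2} + p^{2}\right) + \sqrt{2} \cdot 1 = 2 p^{2} + \sqrt{2} = \sqrt{2} + 2 p^{2}$)
$\frac{1}{\left(436345 + 447100\right) \left(-107172 - 18037\right) + r{\left(-775 \right)}} = \frac{1}{\left(436345 + 447100\right) \left(-107172 - 18037\right) + \left(\sqrt{2} + 2 \left(-775\right)^{2}\right)} = \frac{1}{883445 \left(-125209\right) + \left(\sqrt{2} + 2 \cdot 600625\right)} = \frac{1}{-110615265005 + \left(\sqrt{2} + 1201250\right)} = \frac{1}{-110615265005 + \left(1201250 + \sqrt{2}\right)} = \frac{1}{-110614063755 + \sqrt{2}}$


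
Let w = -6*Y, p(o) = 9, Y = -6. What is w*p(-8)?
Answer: 324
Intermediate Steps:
w = 36 (w = -6*(-6) = 36)
w*p(-8) = 36*9 = 324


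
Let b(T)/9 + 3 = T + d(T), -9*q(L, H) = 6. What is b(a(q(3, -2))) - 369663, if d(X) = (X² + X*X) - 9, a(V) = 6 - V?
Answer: -368911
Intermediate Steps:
q(L, H) = -⅔ (q(L, H) = -⅑*6 = -⅔)
d(X) = -9 + 2*X² (d(X) = (X² + X²) - 9 = 2*X² - 9 = -9 + 2*X²)
b(T) = -108 + 9*T + 18*T² (b(T) = -27 + 9*(T + (-9 + 2*T²)) = -27 + 9*(-9 + T + 2*T²) = -27 + (-81 + 9*T + 18*T²) = -108 + 9*T + 18*T²)
b(a(q(3, -2))) - 369663 = (-108 + 9*(6 - 1*(-⅔)) + 18*(6 - 1*(-⅔))²) - 369663 = (-108 + 9*(6 + ⅔) + 18*(6 + ⅔)²) - 369663 = (-108 + 9*(20/3) + 18*(20/3)²) - 369663 = (-108 + 60 + 18*(400/9)) - 369663 = (-108 + 60 + 800) - 369663 = 752 - 369663 = -368911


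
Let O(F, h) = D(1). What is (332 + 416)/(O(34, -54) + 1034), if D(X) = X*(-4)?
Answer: 374/515 ≈ 0.72621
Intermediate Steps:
D(X) = -4*X
O(F, h) = -4 (O(F, h) = -4*1 = -4)
(332 + 416)/(O(34, -54) + 1034) = (332 + 416)/(-4 + 1034) = 748/1030 = 748*(1/1030) = 374/515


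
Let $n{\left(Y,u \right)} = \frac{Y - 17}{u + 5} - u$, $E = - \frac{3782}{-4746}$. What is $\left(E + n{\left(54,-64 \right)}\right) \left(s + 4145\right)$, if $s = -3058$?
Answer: $\frac{9765842792}{140007} \approx 69753.0$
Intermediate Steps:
$E = \frac{1891}{2373}$ ($E = \left(-3782\right) \left(- \frac{1}{4746}\right) = \frac{1891}{2373} \approx 0.79688$)
$n{\left(Y,u \right)} = - u + \frac{-17 + Y}{5 + u}$ ($n{\left(Y,u \right)} = \frac{-17 + Y}{5 + u} - u = - u + \frac{-17 + Y}{5 + u}$)
$\left(E + n{\left(54,-64 \right)}\right) \left(s + 4145\right) = \left(\frac{1891}{2373} + \frac{-17 + 54 - \left(-64\right)^{2} - -320}{5 - 64}\right) \left(-3058 + 4145\right) = \left(\frac{1891}{2373} + \frac{-17 + 54 - 4096 + 320}{-59}\right) 1087 = \left(\frac{1891}{2373} - \frac{-17 + 54 - 4096 + 320}{59}\right) 1087 = \left(\frac{1891}{2373} - - \frac{3739}{59}\right) 1087 = \left(\frac{1891}{2373} + \frac{3739}{59}\right) 1087 = \frac{8984216}{140007} \cdot 1087 = \frac{9765842792}{140007}$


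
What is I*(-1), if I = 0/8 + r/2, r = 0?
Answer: 0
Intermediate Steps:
I = 0 (I = 0/8 + 0/2 = 0*(⅛) + 0*(½) = 0 + 0 = 0)
I*(-1) = 0*(-1) = 0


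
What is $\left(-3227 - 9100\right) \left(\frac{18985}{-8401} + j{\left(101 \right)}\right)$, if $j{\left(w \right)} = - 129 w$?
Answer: $\frac{1349505893778}{8401} \approx 1.6064 \cdot 10^{8}$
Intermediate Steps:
$\left(-3227 - 9100\right) \left(\frac{18985}{-8401} + j{\left(101 \right)}\right) = \left(-3227 - 9100\right) \left(\frac{18985}{-8401} - 13029\right) = - 12327 \left(18985 \left(- \frac{1}{8401}\right) - 13029\right) = - 12327 \left(- \frac{18985}{8401} - 13029\right) = \left(-12327\right) \left(- \frac{109475614}{8401}\right) = \frac{1349505893778}{8401}$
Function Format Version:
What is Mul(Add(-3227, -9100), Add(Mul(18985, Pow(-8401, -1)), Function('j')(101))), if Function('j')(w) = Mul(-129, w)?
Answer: Rational(1349505893778, 8401) ≈ 1.6064e+8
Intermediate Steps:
Mul(Add(-3227, -9100), Add(Mul(18985, Pow(-8401, -1)), Function('j')(101))) = Mul(Add(-3227, -9100), Add(Mul(18985, Pow(-8401, -1)), Mul(-129, 101))) = Mul(-12327, Add(Mul(18985, Rational(-1, 8401)), -13029)) = Mul(-12327, Add(Rational(-18985, 8401), -13029)) = Mul(-12327, Rational(-109475614, 8401)) = Rational(1349505893778, 8401)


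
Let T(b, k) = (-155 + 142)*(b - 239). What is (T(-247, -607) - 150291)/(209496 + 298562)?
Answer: -143973/508058 ≈ -0.28338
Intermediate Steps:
T(b, k) = 3107 - 13*b (T(b, k) = -13*(-239 + b) = 3107 - 13*b)
(T(-247, -607) - 150291)/(209496 + 298562) = ((3107 - 13*(-247)) - 150291)/(209496 + 298562) = ((3107 + 3211) - 150291)/508058 = (6318 - 150291)*(1/508058) = -143973*1/508058 = -143973/508058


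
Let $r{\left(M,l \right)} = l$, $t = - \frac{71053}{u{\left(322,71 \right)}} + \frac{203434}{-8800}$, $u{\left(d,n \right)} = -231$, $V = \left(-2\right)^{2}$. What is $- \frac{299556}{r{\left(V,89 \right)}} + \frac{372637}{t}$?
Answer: $- \frac{4809454663308}{2339377727} \approx -2055.9$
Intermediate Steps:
$V = 4$
$t = \frac{26285143}{92400}$ ($t = - \frac{71053}{-231} + \frac{203434}{-8800} = \left(-71053\right) \left(- \frac{1}{231}\right) + 203434 \left(- \frac{1}{8800}\right) = \frac{71053}{231} - \frac{9247}{400} = \frac{26285143}{92400} \approx 284.47$)
$- \frac{299556}{r{\left(V,89 \right)}} + \frac{372637}{t} = - \frac{299556}{89} + \frac{372637}{\frac{26285143}{92400}} = \left(-299556\right) \frac{1}{89} + 372637 \cdot \frac{92400}{26285143} = - \frac{299556}{89} + \frac{34431658800}{26285143} = - \frac{4809454663308}{2339377727}$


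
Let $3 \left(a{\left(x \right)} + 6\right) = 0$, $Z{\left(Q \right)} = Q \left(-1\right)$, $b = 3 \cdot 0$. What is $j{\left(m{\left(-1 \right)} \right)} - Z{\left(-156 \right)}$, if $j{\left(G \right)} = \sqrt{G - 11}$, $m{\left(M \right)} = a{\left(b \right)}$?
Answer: $-156 + i \sqrt{17} \approx -156.0 + 4.1231 i$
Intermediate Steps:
$b = 0$
$Z{\left(Q \right)} = - Q$
$a{\left(x \right)} = -6$ ($a{\left(x \right)} = -6 + \frac{1}{3} \cdot 0 = -6 + 0 = -6$)
$m{\left(M \right)} = -6$
$j{\left(G \right)} = \sqrt{-11 + G}$
$j{\left(m{\left(-1 \right)} \right)} - Z{\left(-156 \right)} = \sqrt{-11 - 6} - \left(-1\right) \left(-156\right) = \sqrt{-17} - 156 = i \sqrt{17} - 156 = -156 + i \sqrt{17}$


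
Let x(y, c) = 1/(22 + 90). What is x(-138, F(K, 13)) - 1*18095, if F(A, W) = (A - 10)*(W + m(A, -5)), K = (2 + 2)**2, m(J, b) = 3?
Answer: -2026639/112 ≈ -18095.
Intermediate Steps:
K = 16 (K = 4**2 = 16)
F(A, W) = (-10 + A)*(3 + W) (F(A, W) = (A - 10)*(W + 3) = (-10 + A)*(3 + W))
x(y, c) = 1/112
x(-138, F(K, 13)) - 1*18095 = 1/112 - 1*18095 = 1/112 - 18095 = -2026639/112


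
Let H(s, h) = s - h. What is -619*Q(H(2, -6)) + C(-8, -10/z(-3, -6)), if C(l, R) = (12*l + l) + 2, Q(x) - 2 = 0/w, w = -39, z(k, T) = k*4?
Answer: -1340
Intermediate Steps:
z(k, T) = 4*k
Q(x) = 2 (Q(x) = 2 + 0/(-39) = 2 + 0*(-1/39) = 2 + 0 = 2)
C(l, R) = 2 + 13*l (C(l, R) = 13*l + 2 = 2 + 13*l)
-619*Q(H(2, -6)) + C(-8, -10/z(-3, -6)) = -619*2 + (2 + 13*(-8)) = -1238 + (2 - 104) = -1238 - 102 = -1340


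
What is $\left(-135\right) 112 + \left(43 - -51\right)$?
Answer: $-15026$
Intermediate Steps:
$\left(-135\right) 112 + \left(43 - -51\right) = -15120 + \left(43 + 51\right) = -15120 + 94 = -15026$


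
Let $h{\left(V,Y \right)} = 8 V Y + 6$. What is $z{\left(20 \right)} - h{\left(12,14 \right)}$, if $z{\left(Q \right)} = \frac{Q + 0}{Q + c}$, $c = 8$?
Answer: $- \frac{9445}{7} \approx -1349.3$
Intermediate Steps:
$z{\left(Q \right)} = \frac{Q}{8 + Q}$ ($z{\left(Q \right)} = \frac{Q + 0}{Q + 8} = \frac{Q}{8 + Q}$)
$h{\left(V,Y \right)} = 6 + 8 V Y$ ($h{\left(V,Y \right)} = 8 V Y + 6 = 6 + 8 V Y$)
$z{\left(20 \right)} - h{\left(12,14 \right)} = \frac{20}{8 + 20} - \left(6 + 8 \cdot 12 \cdot 14\right) = \frac{20}{28} - \left(6 + 1344\right) = 20 \cdot \frac{1}{28} - 1350 = \frac{5}{7} - 1350 = - \frac{9445}{7}$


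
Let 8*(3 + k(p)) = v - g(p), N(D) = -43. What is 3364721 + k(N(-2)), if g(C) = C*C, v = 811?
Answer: 13458353/4 ≈ 3.3646e+6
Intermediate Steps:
g(C) = C**2
k(p) = 787/8 - p**2/8 (k(p) = -3 + (811 - p**2)/8 = -3 + (811/8 - p**2/8) = 787/8 - p**2/8)
3364721 + k(N(-2)) = 3364721 + (787/8 - 1/8*(-43)**2) = 3364721 + (787/8 - 1/8*1849) = 3364721 + (787/8 - 1849/8) = 3364721 - 531/4 = 13458353/4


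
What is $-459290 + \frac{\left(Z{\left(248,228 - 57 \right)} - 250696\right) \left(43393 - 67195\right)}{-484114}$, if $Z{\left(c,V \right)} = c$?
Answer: $- \frac{114154941178}{242057} \approx -4.716 \cdot 10^{5}$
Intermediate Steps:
$-459290 + \frac{\left(Z{\left(248,228 - 57 \right)} - 250696\right) \left(43393 - 67195\right)}{-484114} = -459290 + \frac{\left(248 - 250696\right) \left(43393 - 67195\right)}{-484114} = -459290 + \left(-250448\right) \left(-23802\right) \left(- \frac{1}{484114}\right) = -459290 + 5961163296 \left(- \frac{1}{484114}\right) = -459290 - \frac{2980581648}{242057} = - \frac{114154941178}{242057}$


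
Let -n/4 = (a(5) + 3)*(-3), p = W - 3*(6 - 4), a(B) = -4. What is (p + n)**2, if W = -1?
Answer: 361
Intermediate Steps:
p = -7 (p = -1 - 3*(6 - 4) = -1 - 3*2 = -1 - 6 = -7)
n = -12 (n = -4*(-4 + 3)*(-3) = -(-4)*(-3) = -4*3 = -12)
(p + n)**2 = (-7 - 12)**2 = (-19)**2 = 361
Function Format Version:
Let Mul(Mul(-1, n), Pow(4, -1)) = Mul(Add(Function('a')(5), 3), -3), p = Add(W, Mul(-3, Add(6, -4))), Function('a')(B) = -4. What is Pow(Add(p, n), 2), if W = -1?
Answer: 361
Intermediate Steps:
p = -7 (p = Add(-1, Mul(-3, Add(6, -4))) = Add(-1, Mul(-3, 2)) = Add(-1, -6) = -7)
n = -12 (n = Mul(-4, Mul(Add(-4, 3), -3)) = Mul(-4, Mul(-1, -3)) = Mul(-4, 3) = -12)
Pow(Add(p, n), 2) = Pow(Add(-7, -12), 2) = Pow(-19, 2) = 361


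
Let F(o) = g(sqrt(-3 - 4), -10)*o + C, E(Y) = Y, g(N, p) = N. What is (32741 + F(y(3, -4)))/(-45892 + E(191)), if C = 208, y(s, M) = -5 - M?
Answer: -32949/45701 + I*sqrt(7)/45701 ≈ -0.72097 + 5.7893e-5*I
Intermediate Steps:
F(o) = 208 + I*o*sqrt(7) (F(o) = sqrt(-3 - 4)*o + 208 = sqrt(-7)*o + 208 = (I*sqrt(7))*o + 208 = I*o*sqrt(7) + 208 = 208 + I*o*sqrt(7))
(32741 + F(y(3, -4)))/(-45892 + E(191)) = (32741 + (208 + I*(-5 - 1*(-4))*sqrt(7)))/(-45892 + 191) = (32741 + (208 + I*(-5 + 4)*sqrt(7)))/(-45701) = (32741 + (208 + I*(-1)*sqrt(7)))*(-1/45701) = (32741 + (208 - I*sqrt(7)))*(-1/45701) = (32949 - I*sqrt(7))*(-1/45701) = -32949/45701 + I*sqrt(7)/45701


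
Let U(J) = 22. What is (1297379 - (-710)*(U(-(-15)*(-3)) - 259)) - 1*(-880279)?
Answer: 2009388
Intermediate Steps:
(1297379 - (-710)*(U(-(-15)*(-3)) - 259)) - 1*(-880279) = (1297379 - (-710)*(22 - 259)) - 1*(-880279) = (1297379 - (-710)*(-237)) + 880279 = (1297379 - 1*168270) + 880279 = (1297379 - 168270) + 880279 = 1129109 + 880279 = 2009388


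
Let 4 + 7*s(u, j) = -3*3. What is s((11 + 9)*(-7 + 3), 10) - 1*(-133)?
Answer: 918/7 ≈ 131.14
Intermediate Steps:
s(u, j) = -13/7 (s(u, j) = -4/7 + (-3*3)/7 = -4/7 + (⅐)*(-9) = -4/7 - 9/7 = -13/7)
s((11 + 9)*(-7 + 3), 10) - 1*(-133) = -13/7 - 1*(-133) = -13/7 + 133 = 918/7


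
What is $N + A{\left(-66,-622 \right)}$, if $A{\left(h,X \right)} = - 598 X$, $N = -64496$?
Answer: $307460$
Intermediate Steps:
$N + A{\left(-66,-622 \right)} = -64496 - -371956 = -64496 + 371956 = 307460$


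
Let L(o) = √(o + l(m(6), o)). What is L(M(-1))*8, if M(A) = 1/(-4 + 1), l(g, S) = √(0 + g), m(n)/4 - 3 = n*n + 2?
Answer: 8*√(-3 + 18*√41)/3 ≈ 28.254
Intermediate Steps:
m(n) = 20 + 4*n² (m(n) = 12 + 4*(n*n + 2) = 12 + 4*(n² + 2) = 12 + 4*(2 + n²) = 12 + (8 + 4*n²) = 20 + 4*n²)
l(g, S) = √g
M(A) = -⅓ (M(A) = 1/(-3) = -⅓)
L(o) = √(o + 2*√41) (L(o) = √(o + √(20 + 4*6²)) = √(o + √(20 + 4*36)) = √(o + √(20 + 144)) = √(o + √164) = √(o + 2*√41))
L(M(-1))*8 = √(-⅓ + 2*√41)*8 = 8*√(-⅓ + 2*√41)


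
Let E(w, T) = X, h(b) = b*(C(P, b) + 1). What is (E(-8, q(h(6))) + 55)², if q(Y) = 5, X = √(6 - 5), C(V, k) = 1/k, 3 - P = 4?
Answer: 3136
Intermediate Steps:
P = -1 (P = 3 - 1*4 = 3 - 4 = -1)
C(V, k) = 1/k
h(b) = b*(1 + 1/b) (h(b) = b*(1/b + 1) = b*(1 + 1/b))
X = 1 (X = √1 = 1)
E(w, T) = 1
(E(-8, q(h(6))) + 55)² = (1 + 55)² = 56² = 3136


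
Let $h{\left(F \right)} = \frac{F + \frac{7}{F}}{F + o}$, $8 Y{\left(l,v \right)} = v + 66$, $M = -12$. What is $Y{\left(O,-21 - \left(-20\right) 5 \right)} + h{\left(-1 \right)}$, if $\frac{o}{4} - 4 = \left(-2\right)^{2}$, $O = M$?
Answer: $\frac{4431}{248} \approx 17.867$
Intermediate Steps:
$O = -12$
$Y{\left(l,v \right)} = \frac{33}{4} + \frac{v}{8}$ ($Y{\left(l,v \right)} = \frac{v + 66}{8} = \frac{66 + v}{8} = \frac{33}{4} + \frac{v}{8}$)
$o = 32$ ($o = 16 + 4 \left(-2\right)^{2} = 16 + 4 \cdot 4 = 16 + 16 = 32$)
$h{\left(F \right)} = \frac{F + \frac{7}{F}}{32 + F}$ ($h{\left(F \right)} = \frac{F + \frac{7}{F}}{F + 32} = \frac{F + \frac{7}{F}}{32 + F}$)
$Y{\left(O,-21 - \left(-20\right) 5 \right)} + h{\left(-1 \right)} = \left(\frac{33}{4} + \frac{-21 - \left(-20\right) 5}{8}\right) + \frac{7 + \left(-1\right)^{2}}{\left(-1\right) \left(32 - 1\right)} = \left(\frac{33}{4} + \frac{-21 - -100}{8}\right) - \frac{7 + 1}{31} = \left(\frac{33}{4} + \frac{-21 + 100}{8}\right) - \frac{1}{31} \cdot 8 = \left(\frac{33}{4} + \frac{1}{8} \cdot 79\right) - \frac{8}{31} = \left(\frac{33}{4} + \frac{79}{8}\right) - \frac{8}{31} = \frac{145}{8} - \frac{8}{31} = \frac{4431}{248}$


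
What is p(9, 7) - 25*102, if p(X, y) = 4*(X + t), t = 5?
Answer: -2494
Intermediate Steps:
p(X, y) = 20 + 4*X (p(X, y) = 4*(X + 5) = 4*(5 + X) = 20 + 4*X)
p(9, 7) - 25*102 = (20 + 4*9) - 25*102 = (20 + 36) - 2550 = 56 - 2550 = -2494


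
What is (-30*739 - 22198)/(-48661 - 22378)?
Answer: 44368/71039 ≈ 0.62456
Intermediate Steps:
(-30*739 - 22198)/(-48661 - 22378) = (-22170 - 22198)/(-71039) = -44368*(-1/71039) = 44368/71039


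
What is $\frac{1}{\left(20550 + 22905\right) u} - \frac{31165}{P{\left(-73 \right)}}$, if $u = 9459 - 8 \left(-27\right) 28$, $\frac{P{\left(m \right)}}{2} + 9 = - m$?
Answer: $- \frac{21000743587897}{86253655680} \approx -243.48$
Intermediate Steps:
$P{\left(m \right)} = -18 - 2 m$ ($P{\left(m \right)} = -18 + 2 \left(- m\right) = -18 - 2 m$)
$u = 15507$ ($u = 9459 - \left(-216\right) 28 = 9459 - -6048 = 9459 + 6048 = 15507$)
$\frac{1}{\left(20550 + 22905\right) u} - \frac{31165}{P{\left(-73 \right)}} = \frac{1}{\left(20550 + 22905\right) 15507} - \frac{31165}{-18 - -146} = \frac{1}{43455} \cdot \frac{1}{15507} - \frac{31165}{-18 + 146} = \frac{1}{43455} \cdot \frac{1}{15507} - \frac{31165}{128} = \frac{1}{673856685} - \frac{31165}{128} = - \frac{21000743587897}{86253655680}$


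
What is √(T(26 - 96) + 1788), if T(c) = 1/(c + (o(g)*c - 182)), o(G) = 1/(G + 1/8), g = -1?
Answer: √13224005/86 ≈ 42.285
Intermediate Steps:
o(G) = 1/(⅛ + G) (o(G) = 1/(G + ⅛) = 1/(⅛ + G))
T(c) = 1/(-182 - c/7) (T(c) = 1/(c + ((8/(1 + 8*(-1)))*c - 182)) = 1/(c + ((8/(1 - 8))*c - 182)) = 1/(c + ((8/(-7))*c - 182)) = 1/(c + ((8*(-⅐))*c - 182)) = 1/(c + (-8*c/7 - 182)) = 1/(c + (-182 - 8*c/7)) = 1/(-182 - c/7))
√(T(26 - 96) + 1788) = √(-7/(1274 + (26 - 96)) + 1788) = √(-7/(1274 - 70) + 1788) = √(-7/1204 + 1788) = √(-7*1/1204 + 1788) = √(-1/172 + 1788) = √(307535/172) = √13224005/86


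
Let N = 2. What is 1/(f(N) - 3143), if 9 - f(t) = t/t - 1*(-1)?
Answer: -1/3136 ≈ -0.00031888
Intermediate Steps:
f(t) = 7 (f(t) = 9 - (t/t - 1*(-1)) = 9 - (1 + 1) = 9 - 1*2 = 9 - 2 = 7)
1/(f(N) - 3143) = 1/(7 - 3143) = 1/(-3136) = -1/3136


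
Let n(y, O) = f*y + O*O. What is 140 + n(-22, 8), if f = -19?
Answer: 622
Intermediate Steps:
n(y, O) = O**2 - 19*y (n(y, O) = -19*y + O*O = -19*y + O**2 = O**2 - 19*y)
140 + n(-22, 8) = 140 + (8**2 - 19*(-22)) = 140 + (64 + 418) = 140 + 482 = 622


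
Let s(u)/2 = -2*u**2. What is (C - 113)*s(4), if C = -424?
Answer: 34368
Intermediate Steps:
s(u) = -4*u**2 (s(u) = 2*(-2*u**2) = -4*u**2)
(C - 113)*s(4) = (-424 - 113)*(-4*4**2) = -(-2148)*16 = -537*(-64) = 34368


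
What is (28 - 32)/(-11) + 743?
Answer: 8177/11 ≈ 743.36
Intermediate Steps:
(28 - 32)/(-11) + 743 = -4*(-1/11) + 743 = 4/11 + 743 = 8177/11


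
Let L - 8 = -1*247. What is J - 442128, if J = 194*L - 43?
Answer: -488537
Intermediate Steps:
L = -239 (L = 8 - 1*247 = 8 - 247 = -239)
J = -46409 (J = 194*(-239) - 43 = -46366 - 43 = -46409)
J - 442128 = -46409 - 442128 = -488537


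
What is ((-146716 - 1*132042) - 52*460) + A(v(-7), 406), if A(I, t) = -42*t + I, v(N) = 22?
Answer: -319708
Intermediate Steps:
A(I, t) = I - 42*t
((-146716 - 1*132042) - 52*460) + A(v(-7), 406) = ((-146716 - 1*132042) - 52*460) + (22 - 42*406) = ((-146716 - 132042) - 23920) + (22 - 17052) = (-278758 - 23920) - 17030 = -302678 - 17030 = -319708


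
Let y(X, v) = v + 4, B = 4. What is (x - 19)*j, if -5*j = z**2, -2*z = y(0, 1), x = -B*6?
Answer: 215/4 ≈ 53.750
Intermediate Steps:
y(X, v) = 4 + v
x = -24 (x = -1*4*6 = -4*6 = -24)
z = -5/2 (z = -(4 + 1)/2 = -1/2*5 = -5/2 ≈ -2.5000)
j = -5/4 (j = -(-5/2)**2/5 = -1/5*25/4 = -5/4 ≈ -1.2500)
(x - 19)*j = (-24 - 19)*(-5/4) = -43*(-5/4) = 215/4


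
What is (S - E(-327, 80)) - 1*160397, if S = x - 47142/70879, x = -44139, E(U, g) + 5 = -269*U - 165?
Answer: -20720034333/70879 ≈ -2.9233e+5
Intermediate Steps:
E(U, g) = -170 - 269*U (E(U, g) = -5 + (-269*U - 165) = -5 + (-165 - 269*U) = -170 - 269*U)
S = -3128575323/70879 (S = -44139 - 47142/70879 = -3128575323/70879 ≈ -44140.)
(S - E(-327, 80)) - 1*160397 = (-3128575323/70879 - (-170 - 269*(-327))) - 1*160397 = (-3128575323/70879 - (-170 + 87963)) - 160397 = (-3128575323/70879 - 1*87793) - 160397 = (-3128575323/70879 - 87793) - 160397 = -9351255370/70879 - 160397 = -20720034333/70879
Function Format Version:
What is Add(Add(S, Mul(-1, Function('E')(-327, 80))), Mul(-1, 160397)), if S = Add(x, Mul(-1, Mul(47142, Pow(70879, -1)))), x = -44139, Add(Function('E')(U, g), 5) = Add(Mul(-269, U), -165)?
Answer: Rational(-20720034333, 70879) ≈ -2.9233e+5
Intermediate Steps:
Function('E')(U, g) = Add(-170, Mul(-269, U)) (Function('E')(U, g) = Add(-5, Add(Mul(-269, U), -165)) = Add(-5, Add(-165, Mul(-269, U))) = Add(-170, Mul(-269, U)))
S = Rational(-3128575323, 70879) (S = Add(-44139, Mul(-1, Mul(47142, Pow(70879, -1)))) = Add(-44139, Mul(-1, Mul(47142, Rational(1, 70879)))) = Add(-44139, Mul(-1, Rational(47142, 70879))) = Add(-44139, Rational(-47142, 70879)) = Rational(-3128575323, 70879) ≈ -44140.)
Add(Add(S, Mul(-1, Function('E')(-327, 80))), Mul(-1, 160397)) = Add(Add(Rational(-3128575323, 70879), Mul(-1, Add(-170, Mul(-269, -327)))), Mul(-1, 160397)) = Add(Add(Rational(-3128575323, 70879), Mul(-1, Add(-170, 87963))), -160397) = Add(Add(Rational(-3128575323, 70879), Mul(-1, 87793)), -160397) = Add(Add(Rational(-3128575323, 70879), -87793), -160397) = Add(Rational(-9351255370, 70879), -160397) = Rational(-20720034333, 70879)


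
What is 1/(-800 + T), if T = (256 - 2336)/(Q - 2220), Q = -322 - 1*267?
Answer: -2809/2245120 ≈ -0.0012512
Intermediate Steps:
Q = -589 (Q = -322 - 267 = -589)
T = 2080/2809 (T = (256 - 2336)/(-589 - 2220) = -2080/(-2809) = -2080*(-1/2809) = 2080/2809 ≈ 0.74048)
1/(-800 + T) = 1/(-800 + 2080/2809) = 1/(-2245120/2809) = -2809/2245120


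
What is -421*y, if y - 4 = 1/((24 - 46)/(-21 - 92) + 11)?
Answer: -2177833/1265 ≈ -1721.6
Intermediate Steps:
y = 5173/1265 (y = 4 + 1/((24 - 46)/(-21 - 92) + 11) = 4 + 1/(-22/(-113) + 11) = 4 + 1/(-22*(-1/113) + 11) = 4 + 1/(22/113 + 11) = 4 + 1/(1265/113) = 4 + 113/1265 = 5173/1265 ≈ 4.0893)
-421*y = -421*5173/1265 = -2177833/1265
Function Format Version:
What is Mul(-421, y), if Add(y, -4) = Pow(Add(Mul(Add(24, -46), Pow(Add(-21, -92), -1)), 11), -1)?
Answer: Rational(-2177833, 1265) ≈ -1721.6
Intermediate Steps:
y = Rational(5173, 1265) (y = Add(4, Pow(Add(Mul(Add(24, -46), Pow(Add(-21, -92), -1)), 11), -1)) = Add(4, Pow(Add(Mul(-22, Pow(-113, -1)), 11), -1)) = Add(4, Pow(Add(Mul(-22, Rational(-1, 113)), 11), -1)) = Add(4, Pow(Add(Rational(22, 113), 11), -1)) = Add(4, Pow(Rational(1265, 113), -1)) = Add(4, Rational(113, 1265)) = Rational(5173, 1265) ≈ 4.0893)
Mul(-421, y) = Mul(-421, Rational(5173, 1265)) = Rational(-2177833, 1265)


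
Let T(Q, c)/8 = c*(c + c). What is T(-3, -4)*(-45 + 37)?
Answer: -2048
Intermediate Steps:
T(Q, c) = 16*c**2 (T(Q, c) = 8*(c*(c + c)) = 8*(c*(2*c)) = 8*(2*c**2) = 16*c**2)
T(-3, -4)*(-45 + 37) = (16*(-4)**2)*(-45 + 37) = (16*16)*(-8) = 256*(-8) = -2048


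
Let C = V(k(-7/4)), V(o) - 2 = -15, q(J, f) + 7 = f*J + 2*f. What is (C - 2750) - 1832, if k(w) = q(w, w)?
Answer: -4595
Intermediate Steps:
q(J, f) = -7 + 2*f + J*f (q(J, f) = -7 + (f*J + 2*f) = -7 + (J*f + 2*f) = -7 + (2*f + J*f) = -7 + 2*f + J*f)
k(w) = -7 + w² + 2*w (k(w) = -7 + 2*w + w*w = -7 + 2*w + w² = -7 + w² + 2*w)
V(o) = -13 (V(o) = 2 - 15 = -13)
C = -13
(C - 2750) - 1832 = (-13 - 2750) - 1832 = -2763 - 1832 = -4595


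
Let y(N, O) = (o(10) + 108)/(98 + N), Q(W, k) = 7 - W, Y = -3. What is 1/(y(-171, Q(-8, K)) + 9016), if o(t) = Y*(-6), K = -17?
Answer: 73/658042 ≈ 0.00011094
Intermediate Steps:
o(t) = 18 (o(t) = -3*(-6) = 18)
y(N, O) = 126/(98 + N) (y(N, O) = (18 + 108)/(98 + N) = 126/(98 + N))
1/(y(-171, Q(-8, K)) + 9016) = 1/(126/(98 - 171) + 9016) = 1/(126/(-73) + 9016) = 1/(126*(-1/73) + 9016) = 1/(-126/73 + 9016) = 1/(658042/73) = 73/658042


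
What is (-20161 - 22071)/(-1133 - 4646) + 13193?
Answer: 76284579/5779 ≈ 13200.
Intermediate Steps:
(-20161 - 22071)/(-1133 - 4646) + 13193 = -42232/(-5779) + 13193 = -42232*(-1/5779) + 13193 = 42232/5779 + 13193 = 76284579/5779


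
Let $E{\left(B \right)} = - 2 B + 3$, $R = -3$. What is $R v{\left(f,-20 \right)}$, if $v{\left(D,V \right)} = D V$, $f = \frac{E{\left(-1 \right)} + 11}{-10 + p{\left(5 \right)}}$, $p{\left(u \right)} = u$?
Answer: $-192$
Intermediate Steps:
$E{\left(B \right)} = 3 - 2 B$
$f = - \frac{16}{5}$ ($f = \frac{\left(3 - -2\right) + 11}{-10 + 5} = \frac{\left(3 + 2\right) + 11}{-5} = \left(5 + 11\right) \left(- \frac{1}{5}\right) = 16 \left(- \frac{1}{5}\right) = - \frac{16}{5} \approx -3.2$)
$R v{\left(f,-20 \right)} = - 3 \left(\left(- \frac{16}{5}\right) \left(-20\right)\right) = \left(-3\right) 64 = -192$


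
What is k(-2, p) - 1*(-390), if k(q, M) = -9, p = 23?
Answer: 381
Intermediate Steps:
k(-2, p) - 1*(-390) = -9 - 1*(-390) = -9 + 390 = 381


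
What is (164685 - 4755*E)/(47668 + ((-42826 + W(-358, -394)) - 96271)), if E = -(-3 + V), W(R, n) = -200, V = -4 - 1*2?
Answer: -40630/30543 ≈ -1.3303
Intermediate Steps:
V = -6 (V = -4 - 2 = -6)
E = 9 (E = -(-3 - 6) = -1*(-9) = 9)
(164685 - 4755*E)/(47668 + ((-42826 + W(-358, -394)) - 96271)) = (164685 - 4755*9)/(47668 + ((-42826 - 200) - 96271)) = (164685 - 42795)/(47668 + (-43026 - 96271)) = 121890/(47668 - 139297) = 121890/(-91629) = 121890*(-1/91629) = -40630/30543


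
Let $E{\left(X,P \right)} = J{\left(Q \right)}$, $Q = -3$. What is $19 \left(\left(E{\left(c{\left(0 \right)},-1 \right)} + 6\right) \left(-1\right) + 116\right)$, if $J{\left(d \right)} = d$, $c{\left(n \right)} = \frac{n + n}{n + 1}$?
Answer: $2147$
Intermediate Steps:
$c{\left(n \right)} = \frac{2 n}{1 + n}$
$E{\left(X,P \right)} = -3$
$19 \left(\left(E{\left(c{\left(0 \right)},-1 \right)} + 6\right) \left(-1\right) + 116\right) = 19 \left(\left(-3 + 6\right) \left(-1\right) + 116\right) = 19 \left(3 \left(-1\right) + 116\right) = 19 \left(-3 + 116\right) = 19 \cdot 113 = 2147$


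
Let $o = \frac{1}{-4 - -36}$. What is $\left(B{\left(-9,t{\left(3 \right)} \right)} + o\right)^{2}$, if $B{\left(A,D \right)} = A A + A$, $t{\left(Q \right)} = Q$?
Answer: $\frac{5313025}{1024} \approx 5188.5$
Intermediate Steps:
$B{\left(A,D \right)} = A + A^{2}$ ($B{\left(A,D \right)} = A^{2} + A = A + A^{2}$)
$o = \frac{1}{32}$ ($o = \frac{1}{-4 + 36} = \frac{1}{32} \approx 0.03125$)
$\left(B{\left(-9,t{\left(3 \right)} \right)} + o\right)^{2} = \left(- 9 \left(1 - 9\right) + \frac{1}{32}\right)^{2} = \left(\left(-9\right) \left(-8\right) + \frac{1}{32}\right)^{2} = \left(72 + \frac{1}{32}\right)^{2} = \left(\frac{2305}{32}\right)^{2} = \frac{5313025}{1024}$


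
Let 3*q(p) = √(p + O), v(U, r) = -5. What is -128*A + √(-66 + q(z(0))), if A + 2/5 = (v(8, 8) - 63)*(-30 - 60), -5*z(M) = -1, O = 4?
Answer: -3916544/5 + I*√(14850 - 15*√105)/15 ≈ -7.8331e+5 + 8.0819*I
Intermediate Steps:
z(M) = ⅕ (z(M) = -⅕*(-1) = ⅕)
q(p) = √(4 + p)/3 (q(p) = √(p + 4)/3 = √(4 + p)/3)
A = 30598/5 (A = -⅖ + (-5 - 63)*(-30 - 60) = -⅖ - 68*(-90) = -⅖ + 6120 = 30598/5 ≈ 6119.6)
-128*A + √(-66 + q(z(0))) = -128*30598/5 + √(-66 + √(4 + ⅕)/3) = -3916544/5 + √(-66 + √(21/5)/3) = -3916544/5 + √(-66 + (√105/5)/3) = -3916544/5 + √(-66 + √105/15)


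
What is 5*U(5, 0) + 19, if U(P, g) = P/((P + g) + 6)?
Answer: 234/11 ≈ 21.273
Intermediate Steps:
U(P, g) = P/(6 + P + g)
5*U(5, 0) + 19 = 5*(5/(6 + 5 + 0)) + 19 = 5*(5/11) + 19 = 25/11 + 19 = 234/11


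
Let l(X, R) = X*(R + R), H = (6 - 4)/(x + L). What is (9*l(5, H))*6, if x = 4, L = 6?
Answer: 108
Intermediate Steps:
H = ⅕ (H = (6 - 4)/(4 + 6) = 2/10 = 2*(⅒) = ⅕ ≈ 0.20000)
l(X, R) = 2*R*X (l(X, R) = X*(2*R) = 2*R*X)
(9*l(5, H))*6 = (9*(2*(⅕)*5))*6 = (9*2)*6 = 18*6 = 108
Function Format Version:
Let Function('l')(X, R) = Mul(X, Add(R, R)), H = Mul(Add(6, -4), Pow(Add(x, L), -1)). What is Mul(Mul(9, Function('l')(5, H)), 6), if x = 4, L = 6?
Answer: 108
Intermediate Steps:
H = Rational(1, 5) (H = Mul(Add(6, -4), Pow(Add(4, 6), -1)) = Mul(2, Pow(10, -1)) = Mul(2, Rational(1, 10)) = Rational(1, 5) ≈ 0.20000)
Function('l')(X, R) = Mul(2, R, X) (Function('l')(X, R) = Mul(X, Mul(2, R)) = Mul(2, R, X))
Mul(Mul(9, Function('l')(5, H)), 6) = Mul(Mul(9, Mul(2, Rational(1, 5), 5)), 6) = Mul(Mul(9, 2), 6) = Mul(18, 6) = 108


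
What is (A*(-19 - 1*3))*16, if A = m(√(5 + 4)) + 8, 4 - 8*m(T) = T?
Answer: -2860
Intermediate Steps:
m(T) = ½ - T/8
A = 65/8 (A = (½ - √(5 + 4)/8) + 8 = (½ - √9/8) + 8 = (½ - ⅛*3) + 8 = (½ - 3/8) + 8 = ⅛ + 8 = 65/8 ≈ 8.1250)
(A*(-19 - 1*3))*16 = (65*(-19 - 1*3)/8)*16 = (65*(-19 - 3)/8)*16 = ((65/8)*(-22))*16 = -715/4*16 = -2860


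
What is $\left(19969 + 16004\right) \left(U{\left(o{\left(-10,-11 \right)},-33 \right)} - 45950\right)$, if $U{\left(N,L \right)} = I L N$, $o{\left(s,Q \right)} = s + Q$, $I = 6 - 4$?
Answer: $-1603100772$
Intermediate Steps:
$I = 2$
$o{\left(s,Q \right)} = Q + s$
$U{\left(N,L \right)} = 2 L N$
$\left(19969 + 16004\right) \left(U{\left(o{\left(-10,-11 \right)},-33 \right)} - 45950\right) = \left(19969 + 16004\right) \left(2 \left(-33\right) \left(-11 - 10\right) - 45950\right) = 35973 \left(2 \left(-33\right) \left(-21\right) - 45950\right) = 35973 \left(1386 - 45950\right) = 35973 \left(-44564\right) = -1603100772$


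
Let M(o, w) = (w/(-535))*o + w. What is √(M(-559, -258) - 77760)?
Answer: 2*I*√5601965205/535 ≈ 279.8*I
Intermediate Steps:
M(o, w) = w - o*w/535 (M(o, w) = (w*(-1/535))*o + w = (-w/535)*o + w = -o*w/535 + w = w - o*w/535)
√(M(-559, -258) - 77760) = √((1/535)*(-258)*(535 - 1*(-559)) - 77760) = √((1/535)*(-258)*(535 + 559) - 77760) = √((1/535)*(-258)*1094 - 77760) = √(-282252/535 - 77760) = √(-41883852/535) = 2*I*√5601965205/535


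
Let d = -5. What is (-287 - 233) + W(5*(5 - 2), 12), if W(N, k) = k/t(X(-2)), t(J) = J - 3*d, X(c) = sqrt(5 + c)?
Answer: -19210/37 - 2*sqrt(3)/37 ≈ -519.28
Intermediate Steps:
t(J) = 15 + J (t(J) = J - 3*(-5) = J + 15 = 15 + J)
W(N, k) = k/(15 + sqrt(3)) (W(N, k) = k/(15 + sqrt(5 - 2)) = k/(15 + sqrt(3)))
(-287 - 233) + W(5*(5 - 2), 12) = (-287 - 233) + ((5/74)*12 - 1/222*12*sqrt(3)) = -520 + (30/37 - 2*sqrt(3)/37) = -19210/37 - 2*sqrt(3)/37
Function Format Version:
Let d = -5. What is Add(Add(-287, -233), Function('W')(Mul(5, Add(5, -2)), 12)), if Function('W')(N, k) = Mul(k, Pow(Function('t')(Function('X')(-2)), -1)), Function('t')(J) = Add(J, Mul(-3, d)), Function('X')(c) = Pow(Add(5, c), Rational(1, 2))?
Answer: Add(Rational(-19210, 37), Mul(Rational(-2, 37), Pow(3, Rational(1, 2)))) ≈ -519.28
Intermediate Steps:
Function('t')(J) = Add(15, J) (Function('t')(J) = Add(J, Mul(-3, -5)) = Add(J, 15) = Add(15, J))
Function('W')(N, k) = Mul(k, Pow(Add(15, Pow(3, Rational(1, 2))), -1)) (Function('W')(N, k) = Mul(k, Pow(Add(15, Pow(Add(5, -2), Rational(1, 2))), -1)) = Mul(k, Pow(Add(15, Pow(3, Rational(1, 2))), -1)))
Add(Add(-287, -233), Function('W')(Mul(5, Add(5, -2)), 12)) = Add(Add(-287, -233), Add(Mul(Rational(5, 74), 12), Mul(Rational(-1, 222), 12, Pow(3, Rational(1, 2))))) = Add(-520, Add(Rational(30, 37), Mul(Rational(-2, 37), Pow(3, Rational(1, 2))))) = Add(Rational(-19210, 37), Mul(Rational(-2, 37), Pow(3, Rational(1, 2))))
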